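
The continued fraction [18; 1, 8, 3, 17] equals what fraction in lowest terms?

9163/485

Fold from the inside: start with 17/1.
  3 + 1/17 = 52/17
  8 + 17/52 = 433/52
  1 + 52/433 = 485/433
  18 + 433/485 = 9163/485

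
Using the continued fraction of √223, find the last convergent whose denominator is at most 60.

224/15

√223 = [14; 1, 13, 1, 28, …] (period length 4).
Convergents:
  p_0/q_0 = 14/1
  p_1/q_1 = 15/1
  p_2/q_2 = 209/14
  p_3/q_3 = 224/15
  p_4/q_4 = 6481/434
q_3 = 15 ≤ 60 < 434 = q_4, so the answer is 224/15.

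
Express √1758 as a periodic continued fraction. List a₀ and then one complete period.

[41; 1, 12, 1, 82]

a₀ = ⌊√1758⌋ = 41.
With m₀=0, d₀=1 and mₖ₊₁ = dₖaₖ − mₖ, dₖ₊₁ = (n − mₖ₊₁²)/dₖ, aₖ₊₁ = ⌊(a₀+mₖ₊₁)/dₖ₊₁⌋:
  k=1: m=41, d=77, a=1
  k=2: m=36, d=6, a=12
  k=3: m=36, d=77, a=1
  k=4: m=41, d=1, a=82
d=1 and a=2a₀=82 at k=4, so the next step gives (m, d) = (41, 77) again — its k=1 value — and the period has length 4.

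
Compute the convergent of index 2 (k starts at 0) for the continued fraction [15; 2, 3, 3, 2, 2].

Using pₖ = aₖpₖ₋₁ + pₖ₋₂, qₖ = aₖqₖ₋₁ + qₖ₋₂ (with p₋₁=1, p₋₂=0, q₋₁=0, q₋₂=1):
  k=0: a=15, p=15, q=1
  k=1: a=2, p=31, q=2
  k=2: a=3, p=108, q=7

108/7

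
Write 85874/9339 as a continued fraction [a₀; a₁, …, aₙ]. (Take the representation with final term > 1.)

85874 = 9*9339 + 1823
9339 = 5*1823 + 224
1823 = 8*224 + 31
224 = 7*31 + 7
31 = 4*7 + 3
7 = 2*3 + 1
3 = 3*1 + 0  (stop)
So 85874/9339 = [9; 5, 8, 7, 4, 2, 3].

[9; 5, 8, 7, 4, 2, 3]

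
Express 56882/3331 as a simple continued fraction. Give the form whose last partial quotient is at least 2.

56882 = 17*3331 + 255
3331 = 13*255 + 16
255 = 15*16 + 15
16 = 1*15 + 1
15 = 15*1 + 0  (stop)
So 56882/3331 = [17; 13, 15, 1, 15].

[17; 13, 15, 1, 15]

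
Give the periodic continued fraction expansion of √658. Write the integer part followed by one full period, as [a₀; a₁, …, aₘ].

a₀ = ⌊√658⌋ = 25.
With m₀=0, d₀=1 and mₖ₊₁ = dₖaₖ − mₖ, dₖ₊₁ = (n − mₖ₊₁²)/dₖ, aₖ₊₁ = ⌊(a₀+mₖ₊₁)/dₖ₊₁⌋:
  k=1: m=25, d=33, a=1
  k=2: m=8, d=18, a=1
  k=3: m=10, d=31, a=1
  k=4: m=21, d=7, a=6
  k=5: m=21, d=31, a=1
  k=6: m=10, d=18, a=1
  k=7: m=8, d=33, a=1
  k=8: m=25, d=1, a=50
d=1 and a=2a₀=50 at k=8, so the next step gives (m, d) = (25, 33) again — its k=1 value — and the period has length 8.

[25; 1, 1, 1, 6, 1, 1, 1, 50]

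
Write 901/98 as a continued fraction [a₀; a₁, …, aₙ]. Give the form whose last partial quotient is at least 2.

[9; 5, 6, 3]

901 = 9·98 + 19
98 = 5·19 + 3
19 = 6·3 + 1
3 = 3·1 + 0  (stop)
So 901/98 = [9; 5, 6, 3].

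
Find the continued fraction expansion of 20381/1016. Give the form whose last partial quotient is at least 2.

[20; 16, 1, 1, 1, 9, 2]

20381 = 20×1016 + 61
1016 = 16×61 + 40
61 = 1×40 + 21
40 = 1×21 + 19
21 = 1×19 + 2
19 = 9×2 + 1
2 = 2×1 + 0  (stop)
So 20381/1016 = [20; 16, 1, 1, 1, 9, 2].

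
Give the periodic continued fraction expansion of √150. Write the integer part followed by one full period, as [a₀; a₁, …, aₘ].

a₀ = ⌊√150⌋ = 12.

[12; 4, 24]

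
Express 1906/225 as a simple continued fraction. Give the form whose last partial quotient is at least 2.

[8; 2, 8, 6, 2]

1906 = 8·225 + 106
225 = 2·106 + 13
106 = 8·13 + 2
13 = 6·2 + 1
2 = 2·1 + 0  (stop)
So 1906/225 = [8; 2, 8, 6, 2].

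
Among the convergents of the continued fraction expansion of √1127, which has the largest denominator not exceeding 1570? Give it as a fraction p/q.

31523/939

√1127 = [33; 1, 1, 3, 33, 3, 1, 1, 66, …] (period length 8).
Convergents:
  p_0/q_0 = 33/1
  p_1/q_1 = 34/1
  p_2/q_2 = 67/2
  p_3/q_3 = 235/7
  p_4/q_4 = 7822/233
  p_5/q_5 = 23701/706
  p_6/q_6 = 31523/939
  p_7/q_7 = 55224/1645
q_6 = 939 ≤ 1570 < 1645 = q_7, so the answer is 31523/939.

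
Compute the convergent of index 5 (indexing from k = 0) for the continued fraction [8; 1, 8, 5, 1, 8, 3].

4321/486

Using pₖ = aₖpₖ₋₁ + pₖ₋₂, qₖ = aₖqₖ₋₁ + qₖ₋₂ (with p₋₁=1, p₋₂=0, q₋₁=0, q₋₂=1):
  k=0: a=8, p=8, q=1
  k=1: a=1, p=9, q=1
  k=2: a=8, p=80, q=9
  k=3: a=5, p=409, q=46
  k=4: a=1, p=489, q=55
  k=5: a=8, p=4321, q=486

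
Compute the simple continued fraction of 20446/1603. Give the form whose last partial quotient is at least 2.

20446 = 12*1603 + 1210
1603 = 1*1210 + 393
1210 = 3*393 + 31
393 = 12*31 + 21
31 = 1*21 + 10
21 = 2*10 + 1
10 = 10*1 + 0  (stop)
So 20446/1603 = [12; 1, 3, 12, 1, 2, 10].

[12; 1, 3, 12, 1, 2, 10]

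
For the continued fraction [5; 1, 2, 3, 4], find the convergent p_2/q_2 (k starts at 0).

17/3

Using pₖ = aₖpₖ₋₁ + pₖ₋₂, qₖ = aₖqₖ₋₁ + qₖ₋₂ (with p₋₁=1, p₋₂=0, q₋₁=0, q₋₂=1):
  k=0: a=5, p=5, q=1
  k=1: a=1, p=6, q=1
  k=2: a=2, p=17, q=3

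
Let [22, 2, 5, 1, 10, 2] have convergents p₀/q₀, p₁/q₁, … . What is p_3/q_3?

292/13

Using pₖ = aₖpₖ₋₁ + pₖ₋₂, qₖ = aₖqₖ₋₁ + qₖ₋₂ (with p₋₁=1, p₋₂=0, q₋₁=0, q₋₂=1):
  k=0: a=22, p=22, q=1
  k=1: a=2, p=45, q=2
  k=2: a=5, p=247, q=11
  k=3: a=1, p=292, q=13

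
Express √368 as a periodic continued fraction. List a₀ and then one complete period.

a₀ = ⌊√368⌋ = 19.
With m₀=0, d₀=1 and mₖ₊₁ = dₖaₖ − mₖ, dₖ₊₁ = (n − mₖ₊₁²)/dₖ, aₖ₊₁ = ⌊(a₀+mₖ₊₁)/dₖ₊₁⌋:
  k=1: m=19, d=7, a=5
  k=2: m=16, d=16, a=2
  k=3: m=16, d=7, a=5
  k=4: m=19, d=1, a=38
d=1 and a=2a₀=38 at k=4, so the next step gives (m, d) = (19, 7) again — its k=1 value — and the period has length 4.

[19; 5, 2, 5, 38]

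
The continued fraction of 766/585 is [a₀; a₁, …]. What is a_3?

766 = 1·585 + 181   →  a_0 = 1
585 = 3·181 + 42   →  a_1 = 3
181 = 4·42 + 13   →  a_2 = 4
42 = 3·13 + 3   →  a_3 = 3

3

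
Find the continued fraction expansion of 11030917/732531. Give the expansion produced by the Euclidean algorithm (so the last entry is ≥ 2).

11030917 = 15·732531 + 42952
732531 = 17·42952 + 2347
42952 = 18·2347 + 706
2347 = 3·706 + 229
706 = 3·229 + 19
229 = 12·19 + 1
19 = 19·1 + 0  (stop)
So 11030917/732531 = [15; 17, 18, 3, 3, 12, 19].

[15; 17, 18, 3, 3, 12, 19]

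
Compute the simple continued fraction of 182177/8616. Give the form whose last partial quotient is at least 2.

[21; 6, 1, 16, 2, 11, 3]

182177 = 21·8616 + 1241
8616 = 6·1241 + 1170
1241 = 1·1170 + 71
1170 = 16·71 + 34
71 = 2·34 + 3
34 = 11·3 + 1
3 = 3·1 + 0  (stop)
So 182177/8616 = [21; 6, 1, 16, 2, 11, 3].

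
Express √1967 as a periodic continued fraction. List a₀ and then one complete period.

a₀ = ⌊√1967⌋ = 44.
With m₀=0, d₀=1 and mₖ₊₁ = dₖaₖ − mₖ, dₖ₊₁ = (n − mₖ₊₁²)/dₖ, aₖ₊₁ = ⌊(a₀+mₖ₊₁)/dₖ₊₁⌋:
  k=1: m=44, d=31, a=2
  k=2: m=18, d=53, a=1
  k=3: m=35, d=14, a=5
  k=4: m=35, d=53, a=1
  k=5: m=18, d=31, a=2
  k=6: m=44, d=1, a=88
d=1 and a=2a₀=88 at k=6, so the next step gives (m, d) = (44, 31) again — its k=1 value — and the period has length 6.

[44; 2, 1, 5, 1, 2, 88]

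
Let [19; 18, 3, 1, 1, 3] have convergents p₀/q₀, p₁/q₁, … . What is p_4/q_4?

Using pₖ = aₖpₖ₋₁ + pₖ₋₂, qₖ = aₖqₖ₋₁ + qₖ₋₂ (with p₋₁=1, p₋₂=0, q₋₁=0, q₋₂=1):
  k=0: a=19, p=19, q=1
  k=1: a=18, p=343, q=18
  k=2: a=3, p=1048, q=55
  k=3: a=1, p=1391, q=73
  k=4: a=1, p=2439, q=128

2439/128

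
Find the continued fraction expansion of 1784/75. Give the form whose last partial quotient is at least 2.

1784 = 23×75 + 59
75 = 1×59 + 16
59 = 3×16 + 11
16 = 1×11 + 5
11 = 2×5 + 1
5 = 5×1 + 0  (stop)
So 1784/75 = [23; 1, 3, 1, 2, 5].

[23; 1, 3, 1, 2, 5]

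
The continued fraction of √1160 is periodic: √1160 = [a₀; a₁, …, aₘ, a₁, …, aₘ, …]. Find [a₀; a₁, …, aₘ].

[34; 17, 68]

a₀ = ⌊√1160⌋ = 34.
With m₀=0, d₀=1 and mₖ₊₁ = dₖaₖ − mₖ, dₖ₊₁ = (n − mₖ₊₁²)/dₖ, aₖ₊₁ = ⌊(a₀+mₖ₊₁)/dₖ₊₁⌋:
  k=1: m=34, d=4, a=17
  k=2: m=34, d=1, a=68
d=1 and a=2a₀=68 at k=2, so the next step gives (m, d) = (34, 4) again — its k=1 value — and the period has length 2.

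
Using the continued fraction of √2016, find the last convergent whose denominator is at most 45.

449/10

√2016 = [44; 1, 8, 1, 88, …] (period length 4).
Convergents:
  p_0/q_0 = 44/1
  p_1/q_1 = 45/1
  p_2/q_2 = 404/9
  p_3/q_3 = 449/10
  p_4/q_4 = 39916/889
q_3 = 10 ≤ 45 < 889 = q_4, so the answer is 449/10.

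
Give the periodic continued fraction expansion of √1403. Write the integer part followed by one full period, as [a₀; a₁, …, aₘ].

[37; 2, 5, 3, 1, 3, 5, 2, 74]

a₀ = ⌊√1403⌋ = 37.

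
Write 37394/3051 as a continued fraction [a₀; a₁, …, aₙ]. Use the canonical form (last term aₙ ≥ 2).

37394 = 12·3051 + 782
3051 = 3·782 + 705
782 = 1·705 + 77
705 = 9·77 + 12
77 = 6·12 + 5
12 = 2·5 + 2
5 = 2·2 + 1
2 = 2·1 + 0  (stop)
So 37394/3051 = [12; 3, 1, 9, 6, 2, 2, 2].

[12; 3, 1, 9, 6, 2, 2, 2]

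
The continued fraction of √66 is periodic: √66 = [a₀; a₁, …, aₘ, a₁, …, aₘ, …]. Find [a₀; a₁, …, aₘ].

[8; 8, 16]

a₀ = ⌊√66⌋ = 8.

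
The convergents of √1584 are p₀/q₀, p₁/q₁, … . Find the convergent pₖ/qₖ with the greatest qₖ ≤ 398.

15681/394

√1584 = [39; 1, 3, 1, 78, …] (period length 4).
Convergents:
  p_0/q_0 = 39/1
  p_1/q_1 = 40/1
  p_2/q_2 = 159/4
  p_3/q_3 = 199/5
  p_4/q_4 = 15681/394
  p_5/q_5 = 15880/399
q_4 = 394 ≤ 398 < 399 = q_5, so the answer is 15681/394.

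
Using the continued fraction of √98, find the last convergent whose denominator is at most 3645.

19601/1980

√98 = [9; 1, 8, 1, 18, …] (period length 4).
Convergents:
  p_0/q_0 = 9/1
  p_1/q_1 = 10/1
  p_2/q_2 = 89/9
  p_3/q_3 = 99/10
  p_4/q_4 = 1871/189
  p_5/q_5 = 1970/199
  p_6/q_6 = 17631/1781
  p_7/q_7 = 19601/1980
  p_8/q_8 = 370449/37421
q_7 = 1980 ≤ 3645 < 37421 = q_8, so the answer is 19601/1980.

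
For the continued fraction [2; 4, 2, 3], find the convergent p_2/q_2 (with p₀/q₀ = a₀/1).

Using pₖ = aₖpₖ₋₁ + pₖ₋₂, qₖ = aₖqₖ₋₁ + qₖ₋₂ (with p₋₁=1, p₋₂=0, q₋₁=0, q₋₂=1):
  k=0: a=2, p=2, q=1
  k=1: a=4, p=9, q=4
  k=2: a=2, p=20, q=9

20/9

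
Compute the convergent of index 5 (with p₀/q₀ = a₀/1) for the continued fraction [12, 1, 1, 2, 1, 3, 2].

Using pₖ = aₖpₖ₋₁ + pₖ₋₂, qₖ = aₖqₖ₋₁ + qₖ₋₂ (with p₋₁=1, p₋₂=0, q₋₁=0, q₋₂=1):
  k=0: a=12, p=12, q=1
  k=1: a=1, p=13, q=1
  k=2: a=1, p=25, q=2
  k=3: a=2, p=63, q=5
  k=4: a=1, p=88, q=7
  k=5: a=3, p=327, q=26

327/26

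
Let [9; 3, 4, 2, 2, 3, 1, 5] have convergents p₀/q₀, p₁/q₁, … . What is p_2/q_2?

Using pₖ = aₖpₖ₋₁ + pₖ₋₂, qₖ = aₖqₖ₋₁ + qₖ₋₂ (with p₋₁=1, p₋₂=0, q₋₁=0, q₋₂=1):
  k=0: a=9, p=9, q=1
  k=1: a=3, p=28, q=3
  k=2: a=4, p=121, q=13

121/13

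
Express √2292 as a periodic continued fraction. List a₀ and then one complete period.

a₀ = ⌊√2292⌋ = 47.
With m₀=0, d₀=1 and mₖ₊₁ = dₖaₖ − mₖ, dₖ₊₁ = (n − mₖ₊₁²)/dₖ, aₖ₊₁ = ⌊(a₀+mₖ₊₁)/dₖ₊₁⌋:
  k=1: m=47, d=83, a=1
  k=2: m=36, d=12, a=6
  k=3: m=36, d=83, a=1
  k=4: m=47, d=1, a=94
d=1 and a=2a₀=94 at k=4, so the next step gives (m, d) = (47, 83) again — its k=1 value — and the period has length 4.

[47; 1, 6, 1, 94]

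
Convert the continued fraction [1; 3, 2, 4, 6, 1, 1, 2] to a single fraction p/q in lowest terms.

Fold from the inside: start with 2/1.
  1 + 1/2 = 3/2
  1 + 2/3 = 5/3
  6 + 3/5 = 33/5
  4 + 5/33 = 137/33
  2 + 33/137 = 307/137
  3 + 137/307 = 1058/307
  1 + 307/1058 = 1365/1058

1365/1058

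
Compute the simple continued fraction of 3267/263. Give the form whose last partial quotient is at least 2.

[12; 2, 2, 1, 2, 2, 2, 2]

3267 = 12·263 + 111
263 = 2·111 + 41
111 = 2·41 + 29
41 = 1·29 + 12
29 = 2·12 + 5
12 = 2·5 + 2
5 = 2·2 + 1
2 = 2·1 + 0  (stop)
So 3267/263 = [12; 2, 2, 1, 2, 2, 2, 2].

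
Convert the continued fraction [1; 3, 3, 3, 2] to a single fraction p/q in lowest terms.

99/76

Using pₖ = aₖpₖ₋₁ + pₖ₋₂ and qₖ = aₖqₖ₋₁ + qₖ₋₂:
  k=0: a=1, p=1, q=1
  k=1: a=3, p=4, q=3
  k=2: a=3, p=13, q=10
  k=3: a=3, p=43, q=33
  k=4: a=2, p=99, q=76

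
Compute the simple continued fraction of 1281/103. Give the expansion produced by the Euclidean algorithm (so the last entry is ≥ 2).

1281 = 12·103 + 45
103 = 2·45 + 13
45 = 3·13 + 6
13 = 2·6 + 1
6 = 6·1 + 0  (stop)
So 1281/103 = [12; 2, 3, 2, 6].

[12; 2, 3, 2, 6]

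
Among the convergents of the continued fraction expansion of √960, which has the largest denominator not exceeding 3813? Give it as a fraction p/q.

√960 = [30; 1, 60, …] (period length 2).
Convergents:
  p_0/q_0 = 30/1
  p_1/q_1 = 31/1
  p_2/q_2 = 1890/61
  p_3/q_3 = 1921/62
  p_4/q_4 = 117150/3781
  p_5/q_5 = 119071/3843
q_4 = 3781 ≤ 3813 < 3843 = q_5, so the answer is 117150/3781.

117150/3781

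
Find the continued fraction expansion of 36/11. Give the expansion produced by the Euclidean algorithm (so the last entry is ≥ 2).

36 = 3·11 + 3
11 = 3·3 + 2
3 = 1·2 + 1
2 = 2·1 + 0  (stop)
So 36/11 = [3; 3, 1, 2].

[3; 3, 1, 2]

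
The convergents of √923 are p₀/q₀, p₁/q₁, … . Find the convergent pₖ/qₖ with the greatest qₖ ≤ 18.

√923 = [30; 2, 1, 1, 1, 2, 60, …] (period length 6).
Convergents:
  p_0/q_0 = 30/1
  p_1/q_1 = 61/2
  p_2/q_2 = 91/3
  p_3/q_3 = 152/5
  p_4/q_4 = 243/8
  p_5/q_5 = 638/21
q_4 = 8 ≤ 18 < 21 = q_5, so the answer is 243/8.

243/8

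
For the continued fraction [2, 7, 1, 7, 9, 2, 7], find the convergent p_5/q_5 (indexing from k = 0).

Using pₖ = aₖpₖ₋₁ + pₖ₋₂, qₖ = aₖqₖ₋₁ + qₖ₋₂ (with p₋₁=1, p₋₂=0, q₋₁=0, q₋₂=1):
  k=0: a=2, p=2, q=1
  k=1: a=7, p=15, q=7
  k=2: a=1, p=17, q=8
  k=3: a=7, p=134, q=63
  k=4: a=9, p=1223, q=575
  k=5: a=2, p=2580, q=1213

2580/1213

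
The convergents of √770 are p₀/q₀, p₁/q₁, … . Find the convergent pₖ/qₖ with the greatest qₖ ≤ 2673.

24641/888

√770 = [27; 1, 2, 1, 54, …] (period length 4).
Convergents:
  p_0/q_0 = 27/1
  p_1/q_1 = 28/1
  p_2/q_2 = 83/3
  p_3/q_3 = 111/4
  p_4/q_4 = 6077/219
  p_5/q_5 = 6188/223
  p_6/q_6 = 18453/665
  p_7/q_7 = 24641/888
  p_8/q_8 = 1349067/48617
q_7 = 888 ≤ 2673 < 48617 = q_8, so the answer is 24641/888.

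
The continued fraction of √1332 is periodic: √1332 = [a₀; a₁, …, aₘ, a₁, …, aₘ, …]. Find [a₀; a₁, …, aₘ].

a₀ = ⌊√1332⌋ = 36.
With m₀=0, d₀=1 and mₖ₊₁ = dₖaₖ − mₖ, dₖ₊₁ = (n − mₖ₊₁²)/dₖ, aₖ₊₁ = ⌊(a₀+mₖ₊₁)/dₖ₊₁⌋:
  k=1: m=36, d=36, a=2
  k=2: m=36, d=1, a=72
d=1 and a=2a₀=72 at k=2, so the next step gives (m, d) = (36, 36) again — its k=1 value — and the period has length 2.

[36; 2, 72]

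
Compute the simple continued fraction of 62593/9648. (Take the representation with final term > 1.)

62593 = 6*9648 + 4705
9648 = 2*4705 + 238
4705 = 19*238 + 183
238 = 1*183 + 55
183 = 3*55 + 18
55 = 3*18 + 1
18 = 18*1 + 0  (stop)
So 62593/9648 = [6; 2, 19, 1, 3, 3, 18].

[6; 2, 19, 1, 3, 3, 18]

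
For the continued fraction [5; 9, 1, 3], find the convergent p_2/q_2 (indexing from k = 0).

51/10

Using pₖ = aₖpₖ₋₁ + pₖ₋₂, qₖ = aₖqₖ₋₁ + qₖ₋₂ (with p₋₁=1, p₋₂=0, q₋₁=0, q₋₂=1):
  k=0: a=5, p=5, q=1
  k=1: a=9, p=46, q=9
  k=2: a=1, p=51, q=10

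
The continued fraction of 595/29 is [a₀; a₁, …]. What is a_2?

595 = 20·29 + 15   →  a_0 = 20
29 = 1·15 + 14   →  a_1 = 1
15 = 1·14 + 1   →  a_2 = 1

1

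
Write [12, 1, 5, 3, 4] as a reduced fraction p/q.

Fold from the inside: start with 4/1.
  3 + 1/4 = 13/4
  5 + 4/13 = 69/13
  1 + 13/69 = 82/69
  12 + 69/82 = 1053/82

1053/82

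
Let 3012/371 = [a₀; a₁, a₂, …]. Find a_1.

8

3012 = 8·371 + 44   →  a_0 = 8
371 = 8·44 + 19   →  a_1 = 8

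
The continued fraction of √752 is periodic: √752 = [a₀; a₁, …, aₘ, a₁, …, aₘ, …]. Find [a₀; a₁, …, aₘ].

[27; 2, 2, 1, 2, 1, 2, 2, 54]

a₀ = ⌊√752⌋ = 27.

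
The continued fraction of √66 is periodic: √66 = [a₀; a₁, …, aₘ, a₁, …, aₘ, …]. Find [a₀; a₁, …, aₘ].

a₀ = ⌊√66⌋ = 8.
With m₀=0, d₀=1 and mₖ₊₁ = dₖaₖ − mₖ, dₖ₊₁ = (n − mₖ₊₁²)/dₖ, aₖ₊₁ = ⌊(a₀+mₖ₊₁)/dₖ₊₁⌋:
  k=1: m=8, d=2, a=8
  k=2: m=8, d=1, a=16
d=1 and a=2a₀=16 at k=2, so the next step gives (m, d) = (8, 2) again — its k=1 value — and the period has length 2.

[8; 8, 16]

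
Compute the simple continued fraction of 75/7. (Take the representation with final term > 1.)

75 = 10*7 + 5
7 = 1*5 + 2
5 = 2*2 + 1
2 = 2*1 + 0  (stop)
So 75/7 = [10; 1, 2, 2].

[10; 1, 2, 2]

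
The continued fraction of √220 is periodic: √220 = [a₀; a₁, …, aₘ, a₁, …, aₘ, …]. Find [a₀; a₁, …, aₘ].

a₀ = ⌊√220⌋ = 14.
With m₀=0, d₀=1 and mₖ₊₁ = dₖaₖ − mₖ, dₖ₊₁ = (n − mₖ₊₁²)/dₖ, aₖ₊₁ = ⌊(a₀+mₖ₊₁)/dₖ₊₁⌋:
  k=1: m=14, d=24, a=1
  k=2: m=10, d=5, a=4
  k=3: m=10, d=24, a=1
  k=4: m=14, d=1, a=28
d=1 and a=2a₀=28 at k=4, so the next step gives (m, d) = (14, 24) again — its k=1 value — and the period has length 4.

[14; 1, 4, 1, 28]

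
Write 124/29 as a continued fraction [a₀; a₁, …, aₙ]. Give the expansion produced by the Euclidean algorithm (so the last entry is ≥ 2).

[4; 3, 1, 1, 1, 2]

124 = 4·29 + 8
29 = 3·8 + 5
8 = 1·5 + 3
5 = 1·3 + 2
3 = 1·2 + 1
2 = 2·1 + 0  (stop)
So 124/29 = [4; 3, 1, 1, 1, 2].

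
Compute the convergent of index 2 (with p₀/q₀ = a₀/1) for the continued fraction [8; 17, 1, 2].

145/18

Using pₖ = aₖpₖ₋₁ + pₖ₋₂, qₖ = aₖqₖ₋₁ + qₖ₋₂ (with p₋₁=1, p₋₂=0, q₋₁=0, q₋₂=1):
  k=0: a=8, p=8, q=1
  k=1: a=17, p=137, q=17
  k=2: a=1, p=145, q=18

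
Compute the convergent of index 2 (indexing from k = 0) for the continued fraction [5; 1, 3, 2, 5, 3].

Using pₖ = aₖpₖ₋₁ + pₖ₋₂, qₖ = aₖqₖ₋₁ + qₖ₋₂ (with p₋₁=1, p₋₂=0, q₋₁=0, q₋₂=1):
  k=0: a=5, p=5, q=1
  k=1: a=1, p=6, q=1
  k=2: a=3, p=23, q=4

23/4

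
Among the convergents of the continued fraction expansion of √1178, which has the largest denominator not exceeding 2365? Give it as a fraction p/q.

59583/1736

√1178 = [34; 3, 9, 2, 9, 3, 68, …] (period length 6).
Convergents:
  p_0/q_0 = 34/1
  p_1/q_1 = 103/3
  p_2/q_2 = 961/28
  p_3/q_3 = 2025/59
  p_4/q_4 = 19186/559
  p_5/q_5 = 59583/1736
  p_6/q_6 = 4070830/118607
q_5 = 1736 ≤ 2365 < 118607 = q_6, so the answer is 59583/1736.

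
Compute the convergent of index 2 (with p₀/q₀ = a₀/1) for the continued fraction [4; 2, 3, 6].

31/7

Using pₖ = aₖpₖ₋₁ + pₖ₋₂, qₖ = aₖqₖ₋₁ + qₖ₋₂ (with p₋₁=1, p₋₂=0, q₋₁=0, q₋₂=1):
  k=0: a=4, p=4, q=1
  k=1: a=2, p=9, q=2
  k=2: a=3, p=31, q=7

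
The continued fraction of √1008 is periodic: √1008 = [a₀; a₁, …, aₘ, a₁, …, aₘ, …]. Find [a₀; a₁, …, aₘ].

[31; 1, 2, 1, 62]

a₀ = ⌊√1008⌋ = 31.
With m₀=0, d₀=1 and mₖ₊₁ = dₖaₖ − mₖ, dₖ₊₁ = (n − mₖ₊₁²)/dₖ, aₖ₊₁ = ⌊(a₀+mₖ₊₁)/dₖ₊₁⌋:
  k=1: m=31, d=47, a=1
  k=2: m=16, d=16, a=2
  k=3: m=16, d=47, a=1
  k=4: m=31, d=1, a=62
d=1 and a=2a₀=62 at k=4, so the next step gives (m, d) = (31, 47) again — its k=1 value — and the period has length 4.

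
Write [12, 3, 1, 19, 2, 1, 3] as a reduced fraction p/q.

10844/885

Using pₖ = aₖpₖ₋₁ + pₖ₋₂ and qₖ = aₖqₖ₋₁ + qₖ₋₂:
  k=0: a=12, p=12, q=1
  k=1: a=3, p=37, q=3
  k=2: a=1, p=49, q=4
  k=3: a=19, p=968, q=79
  k=4: a=2, p=1985, q=162
  k=5: a=1, p=2953, q=241
  k=6: a=3, p=10844, q=885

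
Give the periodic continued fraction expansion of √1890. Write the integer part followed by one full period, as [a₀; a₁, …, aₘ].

[43; 2, 9, 6, 9, 2, 86]

a₀ = ⌊√1890⌋ = 43.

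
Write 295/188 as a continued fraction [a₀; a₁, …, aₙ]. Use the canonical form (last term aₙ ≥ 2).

[1; 1, 1, 3, 8, 1, 2]

295 = 1×188 + 107
188 = 1×107 + 81
107 = 1×81 + 26
81 = 3×26 + 3
26 = 8×3 + 2
3 = 1×2 + 1
2 = 2×1 + 0  (stop)
So 295/188 = [1; 1, 1, 3, 8, 1, 2].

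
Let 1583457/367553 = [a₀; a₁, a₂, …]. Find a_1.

1583457 = 4·367553 + 113245   →  a_0 = 4
367553 = 3·113245 + 27818   →  a_1 = 3

3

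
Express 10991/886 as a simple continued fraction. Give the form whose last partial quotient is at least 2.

10991 = 12×886 + 359
886 = 2×359 + 168
359 = 2×168 + 23
168 = 7×23 + 7
23 = 3×7 + 2
7 = 3×2 + 1
2 = 2×1 + 0  (stop)
So 10991/886 = [12; 2, 2, 7, 3, 3, 2].

[12; 2, 2, 7, 3, 3, 2]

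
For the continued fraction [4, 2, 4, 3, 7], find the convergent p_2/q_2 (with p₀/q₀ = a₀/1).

Using pₖ = aₖpₖ₋₁ + pₖ₋₂, qₖ = aₖqₖ₋₁ + qₖ₋₂ (with p₋₁=1, p₋₂=0, q₋₁=0, q₋₂=1):
  k=0: a=4, p=4, q=1
  k=1: a=2, p=9, q=2
  k=2: a=4, p=40, q=9

40/9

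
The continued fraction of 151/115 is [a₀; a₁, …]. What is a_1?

151 = 1·115 + 36   →  a_0 = 1
115 = 3·36 + 7   →  a_1 = 3

3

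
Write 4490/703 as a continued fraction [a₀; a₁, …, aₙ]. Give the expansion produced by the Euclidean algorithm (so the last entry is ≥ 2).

[6; 2, 1, 1, 2, 2, 5, 4]

4490 = 6*703 + 272
703 = 2*272 + 159
272 = 1*159 + 113
159 = 1*113 + 46
113 = 2*46 + 21
46 = 2*21 + 4
21 = 5*4 + 1
4 = 4*1 + 0  (stop)
So 4490/703 = [6; 2, 1, 1, 2, 2, 5, 4].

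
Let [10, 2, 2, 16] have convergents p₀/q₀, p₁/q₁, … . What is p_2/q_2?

52/5

Using pₖ = aₖpₖ₋₁ + pₖ₋₂, qₖ = aₖqₖ₋₁ + qₖ₋₂ (with p₋₁=1, p₋₂=0, q₋₁=0, q₋₂=1):
  k=0: a=10, p=10, q=1
  k=1: a=2, p=21, q=2
  k=2: a=2, p=52, q=5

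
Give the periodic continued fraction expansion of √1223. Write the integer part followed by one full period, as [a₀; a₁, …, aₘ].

[34; 1, 33, 1, 68]

a₀ = ⌊√1223⌋ = 34.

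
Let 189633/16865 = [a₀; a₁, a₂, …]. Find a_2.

189633 = 11·16865 + 4118   →  a_0 = 11
16865 = 4·4118 + 393   →  a_1 = 4
4118 = 10·393 + 188   →  a_2 = 10

10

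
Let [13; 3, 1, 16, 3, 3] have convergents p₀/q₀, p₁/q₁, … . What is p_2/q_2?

Using pₖ = aₖpₖ₋₁ + pₖ₋₂, qₖ = aₖqₖ₋₁ + qₖ₋₂ (with p₋₁=1, p₋₂=0, q₋₁=0, q₋₂=1):
  k=0: a=13, p=13, q=1
  k=1: a=3, p=40, q=3
  k=2: a=1, p=53, q=4

53/4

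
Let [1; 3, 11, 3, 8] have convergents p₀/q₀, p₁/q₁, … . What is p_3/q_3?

139/105

Using pₖ = aₖpₖ₋₁ + pₖ₋₂, qₖ = aₖqₖ₋₁ + qₖ₋₂ (with p₋₁=1, p₋₂=0, q₋₁=0, q₋₂=1):
  k=0: a=1, p=1, q=1
  k=1: a=3, p=4, q=3
  k=2: a=11, p=45, q=34
  k=3: a=3, p=139, q=105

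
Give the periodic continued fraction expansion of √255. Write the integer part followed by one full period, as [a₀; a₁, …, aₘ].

[15; 1, 30]

a₀ = ⌊√255⌋ = 15.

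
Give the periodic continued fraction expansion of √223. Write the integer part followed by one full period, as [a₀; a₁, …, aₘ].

[14; 1, 13, 1, 28]

a₀ = ⌊√223⌋ = 14.
With m₀=0, d₀=1 and mₖ₊₁ = dₖaₖ − mₖ, dₖ₊₁ = (n − mₖ₊₁²)/dₖ, aₖ₊₁ = ⌊(a₀+mₖ₊₁)/dₖ₊₁⌋:
  k=1: m=14, d=27, a=1
  k=2: m=13, d=2, a=13
  k=3: m=13, d=27, a=1
  k=4: m=14, d=1, a=28
d=1 and a=2a₀=28 at k=4, so the next step gives (m, d) = (14, 27) again — its k=1 value — and the period has length 4.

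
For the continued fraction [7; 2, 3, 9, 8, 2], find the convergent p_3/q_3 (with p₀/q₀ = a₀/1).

Using pₖ = aₖpₖ₋₁ + pₖ₋₂, qₖ = aₖqₖ₋₁ + qₖ₋₂ (with p₋₁=1, p₋₂=0, q₋₁=0, q₋₂=1):
  k=0: a=7, p=7, q=1
  k=1: a=2, p=15, q=2
  k=2: a=3, p=52, q=7
  k=3: a=9, p=483, q=65

483/65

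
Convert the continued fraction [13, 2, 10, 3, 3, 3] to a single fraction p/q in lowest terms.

Fold from the inside: start with 3/1.
  3 + 1/3 = 10/3
  3 + 3/10 = 33/10
  10 + 10/33 = 340/33
  2 + 33/340 = 713/340
  13 + 340/713 = 9609/713

9609/713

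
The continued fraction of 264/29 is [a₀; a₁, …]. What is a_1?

264 = 9·29 + 3   →  a_0 = 9
29 = 9·3 + 2   →  a_1 = 9

9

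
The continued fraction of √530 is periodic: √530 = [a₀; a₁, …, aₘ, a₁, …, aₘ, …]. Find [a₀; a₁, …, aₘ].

a₀ = ⌊√530⌋ = 23.
With m₀=0, d₀=1 and mₖ₊₁ = dₖaₖ − mₖ, dₖ₊₁ = (n − mₖ₊₁²)/dₖ, aₖ₊₁ = ⌊(a₀+mₖ₊₁)/dₖ₊₁⌋:
  k=1: m=23, d=1, a=46
d=1 and a=2a₀=46 at k=1, so the next step gives (m, d) = (23, 1) again — its k=1 value — and the period has length 1.

[23; 46]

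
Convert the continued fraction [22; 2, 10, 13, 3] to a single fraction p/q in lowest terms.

Using pₖ = aₖpₖ₋₁ + pₖ₋₂ and qₖ = aₖqₖ₋₁ + qₖ₋₂:
  k=0: a=22, p=22, q=1
  k=1: a=2, p=45, q=2
  k=2: a=10, p=472, q=21
  k=3: a=13, p=6181, q=275
  k=4: a=3, p=19015, q=846

19015/846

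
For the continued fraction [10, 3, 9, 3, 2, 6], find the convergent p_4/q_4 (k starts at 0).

Using pₖ = aₖpₖ₋₁ + pₖ₋₂, qₖ = aₖqₖ₋₁ + qₖ₋₂ (with p₋₁=1, p₋₂=0, q₋₁=0, q₋₂=1):
  k=0: a=10, p=10, q=1
  k=1: a=3, p=31, q=3
  k=2: a=9, p=289, q=28
  k=3: a=3, p=898, q=87
  k=4: a=2, p=2085, q=202

2085/202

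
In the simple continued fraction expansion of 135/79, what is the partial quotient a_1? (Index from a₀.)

1

135 = 1·79 + 56   →  a_0 = 1
79 = 1·56 + 23   →  a_1 = 1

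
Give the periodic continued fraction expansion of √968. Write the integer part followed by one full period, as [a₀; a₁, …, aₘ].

[31; 8, 1, 6, 1, 8, 62]

a₀ = ⌊√968⌋ = 31.
With m₀=0, d₀=1 and mₖ₊₁ = dₖaₖ − mₖ, dₖ₊₁ = (n − mₖ₊₁²)/dₖ, aₖ₊₁ = ⌊(a₀+mₖ₊₁)/dₖ₊₁⌋:
  k=1: m=31, d=7, a=8
  k=2: m=25, d=49, a=1
  k=3: m=24, d=8, a=6
  k=4: m=24, d=49, a=1
  k=5: m=25, d=7, a=8
  k=6: m=31, d=1, a=62
d=1 and a=2a₀=62 at k=6, so the next step gives (m, d) = (31, 7) again — its k=1 value — and the period has length 6.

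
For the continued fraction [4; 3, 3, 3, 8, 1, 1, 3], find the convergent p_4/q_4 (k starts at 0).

Using pₖ = aₖpₖ₋₁ + pₖ₋₂, qₖ = aₖqₖ₋₁ + qₖ₋₂ (with p₋₁=1, p₋₂=0, q₋₁=0, q₋₂=1):
  k=0: a=4, p=4, q=1
  k=1: a=3, p=13, q=3
  k=2: a=3, p=43, q=10
  k=3: a=3, p=142, q=33
  k=4: a=8, p=1179, q=274

1179/274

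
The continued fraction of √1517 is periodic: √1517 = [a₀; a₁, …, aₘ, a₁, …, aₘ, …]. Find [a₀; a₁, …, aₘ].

[38; 1, 18, 2, 18, 1, 76]

a₀ = ⌊√1517⌋ = 38.
With m₀=0, d₀=1 and mₖ₊₁ = dₖaₖ − mₖ, dₖ₊₁ = (n − mₖ₊₁²)/dₖ, aₖ₊₁ = ⌊(a₀+mₖ₊₁)/dₖ₊₁⌋:
  k=1: m=38, d=73, a=1
  k=2: m=35, d=4, a=18
  k=3: m=37, d=37, a=2
  k=4: m=37, d=4, a=18
  k=5: m=35, d=73, a=1
  k=6: m=38, d=1, a=76
d=1 and a=2a₀=76 at k=6, so the next step gives (m, d) = (38, 73) again — its k=1 value — and the period has length 6.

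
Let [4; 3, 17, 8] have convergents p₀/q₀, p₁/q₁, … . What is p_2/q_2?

225/52

Using pₖ = aₖpₖ₋₁ + pₖ₋₂, qₖ = aₖqₖ₋₁ + qₖ₋₂ (with p₋₁=1, p₋₂=0, q₋₁=0, q₋₂=1):
  k=0: a=4, p=4, q=1
  k=1: a=3, p=13, q=3
  k=2: a=17, p=225, q=52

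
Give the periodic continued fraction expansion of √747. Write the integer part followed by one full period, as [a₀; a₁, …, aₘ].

a₀ = ⌊√747⌋ = 27.
With m₀=0, d₀=1 and mₖ₊₁ = dₖaₖ − mₖ, dₖ₊₁ = (n − mₖ₊₁²)/dₖ, aₖ₊₁ = ⌊(a₀+mₖ₊₁)/dₖ₊₁⌋:
  k=1: m=27, d=18, a=3
  k=2: m=27, d=1, a=54
d=1 and a=2a₀=54 at k=2, so the next step gives (m, d) = (27, 18) again — its k=1 value — and the period has length 2.

[27; 3, 54]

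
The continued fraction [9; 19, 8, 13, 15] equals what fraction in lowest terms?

274040/30273

Using pₖ = aₖpₖ₋₁ + pₖ₋₂ and qₖ = aₖqₖ₋₁ + qₖ₋₂:
  k=0: a=9, p=9, q=1
  k=1: a=19, p=172, q=19
  k=2: a=8, p=1385, q=153
  k=3: a=13, p=18177, q=2008
  k=4: a=15, p=274040, q=30273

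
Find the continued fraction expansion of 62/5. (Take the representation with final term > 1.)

62 = 12*5 + 2
5 = 2*2 + 1
2 = 2*1 + 0  (stop)
So 62/5 = [12; 2, 2].

[12; 2, 2]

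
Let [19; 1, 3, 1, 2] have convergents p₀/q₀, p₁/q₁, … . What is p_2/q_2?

79/4

Using pₖ = aₖpₖ₋₁ + pₖ₋₂, qₖ = aₖqₖ₋₁ + qₖ₋₂ (with p₋₁=1, p₋₂=0, q₋₁=0, q₋₂=1):
  k=0: a=19, p=19, q=1
  k=1: a=1, p=20, q=1
  k=2: a=3, p=79, q=4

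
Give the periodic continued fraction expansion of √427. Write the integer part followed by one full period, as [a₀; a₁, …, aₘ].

[20; 1, 1, 1, 40]

a₀ = ⌊√427⌋ = 20.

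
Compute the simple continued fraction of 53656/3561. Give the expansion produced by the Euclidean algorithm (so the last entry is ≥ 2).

[15; 14, 1, 3, 2, 6, 4]

53656 = 15*3561 + 241
3561 = 14*241 + 187
241 = 1*187 + 54
187 = 3*54 + 25
54 = 2*25 + 4
25 = 6*4 + 1
4 = 4*1 + 0  (stop)
So 53656/3561 = [15; 14, 1, 3, 2, 6, 4].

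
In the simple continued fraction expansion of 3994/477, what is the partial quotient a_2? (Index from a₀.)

1

3994 = 8·477 + 178   →  a_0 = 8
477 = 2·178 + 121   →  a_1 = 2
178 = 1·121 + 57   →  a_2 = 1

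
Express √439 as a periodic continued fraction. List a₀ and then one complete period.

a₀ = ⌊√439⌋ = 20.
With m₀=0, d₀=1 and mₖ₊₁ = dₖaₖ − mₖ, dₖ₊₁ = (n − mₖ₊₁²)/dₖ, aₖ₊₁ = ⌊(a₀+mₖ₊₁)/dₖ₊₁⌋:
  k=1: m=20, d=39, a=1
  k=2: m=19, d=2, a=19
  k=3: m=19, d=39, a=1
  k=4: m=20, d=1, a=40
d=1 and a=2a₀=40 at k=4, so the next step gives (m, d) = (20, 39) again — its k=1 value — and the period has length 4.

[20; 1, 19, 1, 40]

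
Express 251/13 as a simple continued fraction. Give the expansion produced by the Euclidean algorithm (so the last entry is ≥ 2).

251 = 19*13 + 4
13 = 3*4 + 1
4 = 4*1 + 0  (stop)
So 251/13 = [19; 3, 4].

[19; 3, 4]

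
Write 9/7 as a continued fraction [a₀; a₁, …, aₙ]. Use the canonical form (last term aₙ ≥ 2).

[1; 3, 2]

9 = 1×7 + 2
7 = 3×2 + 1
2 = 2×1 + 0  (stop)
So 9/7 = [1; 3, 2].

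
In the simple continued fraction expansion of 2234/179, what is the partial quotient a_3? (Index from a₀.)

2234 = 12·179 + 86   →  a_0 = 12
179 = 2·86 + 7   →  a_1 = 2
86 = 12·7 + 2   →  a_2 = 12
7 = 3·2 + 1   →  a_3 = 3

3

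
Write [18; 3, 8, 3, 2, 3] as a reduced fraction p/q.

Using pₖ = aₖpₖ₋₁ + pₖ₋₂ and qₖ = aₖqₖ₋₁ + qₖ₋₂:
  k=0: a=18, p=18, q=1
  k=1: a=3, p=55, q=3
  k=2: a=8, p=458, q=25
  k=3: a=3, p=1429, q=78
  k=4: a=2, p=3316, q=181
  k=5: a=3, p=11377, q=621

11377/621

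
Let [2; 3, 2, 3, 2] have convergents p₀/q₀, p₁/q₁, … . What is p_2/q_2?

Using pₖ = aₖpₖ₋₁ + pₖ₋₂, qₖ = aₖqₖ₋₁ + qₖ₋₂ (with p₋₁=1, p₋₂=0, q₋₁=0, q₋₂=1):
  k=0: a=2, p=2, q=1
  k=1: a=3, p=7, q=3
  k=2: a=2, p=16, q=7

16/7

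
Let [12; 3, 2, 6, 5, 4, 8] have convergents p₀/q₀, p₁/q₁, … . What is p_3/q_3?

553/45

Using pₖ = aₖpₖ₋₁ + pₖ₋₂, qₖ = aₖqₖ₋₁ + qₖ₋₂ (with p₋₁=1, p₋₂=0, q₋₁=0, q₋₂=1):
  k=0: a=12, p=12, q=1
  k=1: a=3, p=37, q=3
  k=2: a=2, p=86, q=7
  k=3: a=6, p=553, q=45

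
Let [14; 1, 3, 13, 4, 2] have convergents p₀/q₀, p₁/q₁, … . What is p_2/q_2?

59/4

Using pₖ = aₖpₖ₋₁ + pₖ₋₂, qₖ = aₖqₖ₋₁ + qₖ₋₂ (with p₋₁=1, p₋₂=0, q₋₁=0, q₋₂=1):
  k=0: a=14, p=14, q=1
  k=1: a=1, p=15, q=1
  k=2: a=3, p=59, q=4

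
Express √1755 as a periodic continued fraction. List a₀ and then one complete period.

a₀ = ⌊√1755⌋ = 41.

[41; 1, 8, 3, 8, 1, 82]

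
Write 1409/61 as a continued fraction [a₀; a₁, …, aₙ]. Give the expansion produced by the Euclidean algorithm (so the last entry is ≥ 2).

1409 = 23*61 + 6
61 = 10*6 + 1
6 = 6*1 + 0  (stop)
So 1409/61 = [23; 10, 6].

[23; 10, 6]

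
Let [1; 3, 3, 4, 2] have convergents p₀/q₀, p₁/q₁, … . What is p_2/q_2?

Using pₖ = aₖpₖ₋₁ + pₖ₋₂, qₖ = aₖqₖ₋₁ + qₖ₋₂ (with p₋₁=1, p₋₂=0, q₋₁=0, q₋₂=1):
  k=0: a=1, p=1, q=1
  k=1: a=3, p=4, q=3
  k=2: a=3, p=13, q=10

13/10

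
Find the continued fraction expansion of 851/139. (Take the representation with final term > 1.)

[6; 8, 5, 1, 2]

851 = 6·139 + 17
139 = 8·17 + 3
17 = 5·3 + 2
3 = 1·2 + 1
2 = 2·1 + 0  (stop)
So 851/139 = [6; 8, 5, 1, 2].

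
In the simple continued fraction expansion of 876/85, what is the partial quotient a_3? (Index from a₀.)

1

876 = 10·85 + 26   →  a_0 = 10
85 = 3·26 + 7   →  a_1 = 3
26 = 3·7 + 5   →  a_2 = 3
7 = 1·5 + 2   →  a_3 = 1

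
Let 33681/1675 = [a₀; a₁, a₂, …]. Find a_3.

1

33681 = 20·1675 + 181   →  a_0 = 20
1675 = 9·181 + 46   →  a_1 = 9
181 = 3·46 + 43   →  a_2 = 3
46 = 1·43 + 3   →  a_3 = 1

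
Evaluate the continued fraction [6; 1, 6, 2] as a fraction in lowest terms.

Using pₖ = aₖpₖ₋₁ + pₖ₋₂ and qₖ = aₖqₖ₋₁ + qₖ₋₂:
  k=0: a=6, p=6, q=1
  k=1: a=1, p=7, q=1
  k=2: a=6, p=48, q=7
  k=3: a=2, p=103, q=15

103/15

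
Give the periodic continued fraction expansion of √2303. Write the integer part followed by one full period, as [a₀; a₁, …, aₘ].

a₀ = ⌊√2303⌋ = 47.
With m₀=0, d₀=1 and mₖ₊₁ = dₖaₖ − mₖ, dₖ₊₁ = (n − mₖ₊₁²)/dₖ, aₖ₊₁ = ⌊(a₀+mₖ₊₁)/dₖ₊₁⌋:
  k=1: m=47, d=94, a=1
  k=2: m=47, d=1, a=94
d=1 and a=2a₀=94 at k=2, so the next step gives (m, d) = (47, 94) again — its k=1 value — and the period has length 2.

[47; 1, 94]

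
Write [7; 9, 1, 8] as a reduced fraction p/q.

Fold from the inside: start with 8/1.
  1 + 1/8 = 9/8
  9 + 8/9 = 89/9
  7 + 9/89 = 632/89

632/89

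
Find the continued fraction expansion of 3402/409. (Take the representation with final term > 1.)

3402 = 8·409 + 130
409 = 3·130 + 19
130 = 6·19 + 16
19 = 1·16 + 3
16 = 5·3 + 1
3 = 3·1 + 0  (stop)
So 3402/409 = [8; 3, 6, 1, 5, 3].

[8; 3, 6, 1, 5, 3]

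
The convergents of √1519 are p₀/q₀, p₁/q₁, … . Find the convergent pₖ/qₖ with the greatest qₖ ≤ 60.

√1519 = [38; 1, 37, 1, 76, …] (period length 4).
Convergents:
  p_0/q_0 = 38/1
  p_1/q_1 = 39/1
  p_2/q_2 = 1481/38
  p_3/q_3 = 1520/39
  p_4/q_4 = 117001/3002
q_3 = 39 ≤ 60 < 3002 = q_4, so the answer is 1520/39.

1520/39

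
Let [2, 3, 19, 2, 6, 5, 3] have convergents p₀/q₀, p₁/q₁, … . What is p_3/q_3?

277/119

Using pₖ = aₖpₖ₋₁ + pₖ₋₂, qₖ = aₖqₖ₋₁ + qₖ₋₂ (with p₋₁=1, p₋₂=0, q₋₁=0, q₋₂=1):
  k=0: a=2, p=2, q=1
  k=1: a=3, p=7, q=3
  k=2: a=19, p=135, q=58
  k=3: a=2, p=277, q=119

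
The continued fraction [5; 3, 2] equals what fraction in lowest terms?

Fold from the inside: start with 2/1.
  3 + 1/2 = 7/2
  5 + 2/7 = 37/7

37/7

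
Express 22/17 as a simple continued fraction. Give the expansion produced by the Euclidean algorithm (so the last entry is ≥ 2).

[1; 3, 2, 2]

22 = 1*17 + 5
17 = 3*5 + 2
5 = 2*2 + 1
2 = 2*1 + 0  (stop)
So 22/17 = [1; 3, 2, 2].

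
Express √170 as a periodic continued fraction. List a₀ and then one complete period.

[13; 26]

a₀ = ⌊√170⌋ = 13.
With m₀=0, d₀=1 and mₖ₊₁ = dₖaₖ − mₖ, dₖ₊₁ = (n − mₖ₊₁²)/dₖ, aₖ₊₁ = ⌊(a₀+mₖ₊₁)/dₖ₊₁⌋:
  k=1: m=13, d=1, a=26
d=1 and a=2a₀=26 at k=1, so the next step gives (m, d) = (13, 1) again — its k=1 value — and the period has length 1.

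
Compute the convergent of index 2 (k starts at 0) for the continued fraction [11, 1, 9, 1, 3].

Using pₖ = aₖpₖ₋₁ + pₖ₋₂, qₖ = aₖqₖ₋₁ + qₖ₋₂ (with p₋₁=1, p₋₂=0, q₋₁=0, q₋₂=1):
  k=0: a=11, p=11, q=1
  k=1: a=1, p=12, q=1
  k=2: a=9, p=119, q=10

119/10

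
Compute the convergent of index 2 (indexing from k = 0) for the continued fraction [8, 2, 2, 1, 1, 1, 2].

42/5

Using pₖ = aₖpₖ₋₁ + pₖ₋₂, qₖ = aₖqₖ₋₁ + qₖ₋₂ (with p₋₁=1, p₋₂=0, q₋₁=0, q₋₂=1):
  k=0: a=8, p=8, q=1
  k=1: a=2, p=17, q=2
  k=2: a=2, p=42, q=5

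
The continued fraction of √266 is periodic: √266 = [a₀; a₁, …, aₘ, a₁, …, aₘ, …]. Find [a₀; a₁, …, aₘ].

a₀ = ⌊√266⌋ = 16.

[16; 3, 4, 3, 32]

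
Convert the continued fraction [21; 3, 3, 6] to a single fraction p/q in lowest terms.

1342/63

Fold from the inside: start with 6/1.
  3 + 1/6 = 19/6
  3 + 6/19 = 63/19
  21 + 19/63 = 1342/63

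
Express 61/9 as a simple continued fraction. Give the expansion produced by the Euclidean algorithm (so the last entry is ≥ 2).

61 = 6×9 + 7
9 = 1×7 + 2
7 = 3×2 + 1
2 = 2×1 + 0  (stop)
So 61/9 = [6; 1, 3, 2].

[6; 1, 3, 2]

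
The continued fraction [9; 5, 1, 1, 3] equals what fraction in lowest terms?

Using pₖ = aₖpₖ₋₁ + pₖ₋₂ and qₖ = aₖqₖ₋₁ + qₖ₋₂:
  k=0: a=9, p=9, q=1
  k=1: a=5, p=46, q=5
  k=2: a=1, p=55, q=6
  k=3: a=1, p=101, q=11
  k=4: a=3, p=358, q=39

358/39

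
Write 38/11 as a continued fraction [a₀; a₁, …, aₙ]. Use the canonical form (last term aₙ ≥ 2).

38 = 3*11 + 5
11 = 2*5 + 1
5 = 5*1 + 0  (stop)
So 38/11 = [3; 2, 5].

[3; 2, 5]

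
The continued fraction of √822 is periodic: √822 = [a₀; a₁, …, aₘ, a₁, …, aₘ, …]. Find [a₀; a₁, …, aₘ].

a₀ = ⌊√822⌋ = 28.

[28; 1, 2, 28, 2, 1, 56]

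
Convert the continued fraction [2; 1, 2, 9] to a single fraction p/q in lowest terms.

Using pₖ = aₖpₖ₋₁ + pₖ₋₂ and qₖ = aₖqₖ₋₁ + qₖ₋₂:
  k=0: a=2, p=2, q=1
  k=1: a=1, p=3, q=1
  k=2: a=2, p=8, q=3
  k=3: a=9, p=75, q=28

75/28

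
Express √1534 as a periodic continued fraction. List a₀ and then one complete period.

[39; 6, 78]

a₀ = ⌊√1534⌋ = 39.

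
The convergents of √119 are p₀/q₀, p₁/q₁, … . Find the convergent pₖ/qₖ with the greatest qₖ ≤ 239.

√119 = [10; 1, 9, 1, 20, …] (period length 4).
Convergents:
  p_0/q_0 = 10/1
  p_1/q_1 = 11/1
  p_2/q_2 = 109/10
  p_3/q_3 = 120/11
  p_4/q_4 = 2509/230
  p_5/q_5 = 2629/241
q_4 = 230 ≤ 239 < 241 = q_5, so the answer is 2509/230.

2509/230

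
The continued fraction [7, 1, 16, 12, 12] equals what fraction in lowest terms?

19671/2477

Using pₖ = aₖpₖ₋₁ + pₖ₋₂ and qₖ = aₖqₖ₋₁ + qₖ₋₂:
  k=0: a=7, p=7, q=1
  k=1: a=1, p=8, q=1
  k=2: a=16, p=135, q=17
  k=3: a=12, p=1628, q=205
  k=4: a=12, p=19671, q=2477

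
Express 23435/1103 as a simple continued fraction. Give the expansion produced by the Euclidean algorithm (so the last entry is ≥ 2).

23435 = 21*1103 + 272
1103 = 4*272 + 15
272 = 18*15 + 2
15 = 7*2 + 1
2 = 2*1 + 0  (stop)
So 23435/1103 = [21; 4, 18, 7, 2].

[21; 4, 18, 7, 2]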